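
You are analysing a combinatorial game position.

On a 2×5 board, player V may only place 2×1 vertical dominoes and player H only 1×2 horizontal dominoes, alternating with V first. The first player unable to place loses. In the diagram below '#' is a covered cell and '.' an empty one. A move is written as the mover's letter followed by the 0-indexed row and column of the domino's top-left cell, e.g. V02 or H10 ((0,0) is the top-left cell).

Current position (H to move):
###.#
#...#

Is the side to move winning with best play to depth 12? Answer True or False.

H winning at [###.#/#...#]: True

[###.#/#...#] H move#1: H11:-1/###.#/###.#, H12:+1/###.#/#.###*
[###.#/#.###] end (terminal -1, V#2); searched ###.#/#...# to 12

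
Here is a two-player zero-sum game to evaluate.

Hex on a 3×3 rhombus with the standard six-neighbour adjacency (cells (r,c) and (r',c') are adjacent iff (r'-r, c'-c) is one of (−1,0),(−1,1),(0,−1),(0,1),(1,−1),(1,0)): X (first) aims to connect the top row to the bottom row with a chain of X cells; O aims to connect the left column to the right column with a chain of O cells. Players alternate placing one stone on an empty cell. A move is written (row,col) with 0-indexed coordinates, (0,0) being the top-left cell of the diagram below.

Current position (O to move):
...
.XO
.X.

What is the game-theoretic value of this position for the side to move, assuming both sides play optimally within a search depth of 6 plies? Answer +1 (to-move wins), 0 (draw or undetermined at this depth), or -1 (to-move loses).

ply 1, O at .../.XO/.X. | (0,0)=-1→O../.XO/.X.*; (0,1)=-1→.O./.XO/.X.; (0,2)=-1→..O/.XO/.X.; (1,0)=-1→.../OXO/.X.; (2,0)=-1→.../.XO/OX.; (2,2)=-1→.../.XO/.XO
ply 2, X at O../.XO/.X. | (0,1)=+1→OX./.XO/.X.*; (0,2)=+1→O.X/.XO/.X.; (1,0)=+1→O../XXO/.X.; (2,0)=+1→O../.XO/XX.; (2,2)=+1→O../.XO/.XX
ply 3: OX./.XO/.X. is terminal -1 (O); from .../.XO/.X. depth 6

value(.../.XO/.X., O) = -1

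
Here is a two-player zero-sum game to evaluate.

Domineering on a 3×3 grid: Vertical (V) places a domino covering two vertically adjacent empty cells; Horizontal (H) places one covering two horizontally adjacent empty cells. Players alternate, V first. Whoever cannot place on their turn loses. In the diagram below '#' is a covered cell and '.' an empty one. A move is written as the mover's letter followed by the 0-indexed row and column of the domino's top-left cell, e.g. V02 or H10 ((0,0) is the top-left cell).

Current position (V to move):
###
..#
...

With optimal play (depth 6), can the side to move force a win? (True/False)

V winning at [###/..#/...]: True

p1 V@[###/..#/...]: V10[###/#.#/#..]-1 V11[###/.##/.#.]+1*
p2 H@[###/.##/.#.] terminal -1; root [###/..#/...] d6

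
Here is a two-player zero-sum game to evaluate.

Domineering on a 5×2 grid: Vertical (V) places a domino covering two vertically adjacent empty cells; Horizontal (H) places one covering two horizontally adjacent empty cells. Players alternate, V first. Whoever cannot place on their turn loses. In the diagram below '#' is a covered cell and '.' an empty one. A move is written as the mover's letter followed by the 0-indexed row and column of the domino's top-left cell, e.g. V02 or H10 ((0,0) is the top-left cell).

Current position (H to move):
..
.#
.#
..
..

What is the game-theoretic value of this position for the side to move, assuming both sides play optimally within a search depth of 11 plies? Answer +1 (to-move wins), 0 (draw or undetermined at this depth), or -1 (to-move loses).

value(../.#/.#/../.., H) = +1

ply 1, H at ../.#/.#/../.. | H00=-1→##/.#/.#/../..; H30=+1→../.#/.#/##/..*; H40=+1→../.#/.#/../##
ply 2, V at ../.#/.#/##/.. | V00=-1→#./##/.#/##/..*; V10=-1→../##/##/##/..
ply 3, H at #./##/.#/##/.. | H40=+1→#./##/.#/##/##*
ply 4: #./##/.#/##/## is terminal -1 (V); from ../.#/.#/../.. depth 11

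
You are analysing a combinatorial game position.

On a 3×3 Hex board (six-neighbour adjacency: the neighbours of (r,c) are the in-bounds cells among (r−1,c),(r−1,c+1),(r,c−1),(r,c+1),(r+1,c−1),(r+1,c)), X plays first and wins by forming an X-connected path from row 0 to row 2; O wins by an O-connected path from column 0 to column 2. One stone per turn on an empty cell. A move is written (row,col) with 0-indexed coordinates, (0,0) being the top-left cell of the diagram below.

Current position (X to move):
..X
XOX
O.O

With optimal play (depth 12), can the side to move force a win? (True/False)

X winning at [..X/XOX/O.O]: True

[..X/XOX/O.O] X move#1: (0,0):-1/X.X/XOX/O.O, (0,1):-1/.XX/XOX/O.O, (2,1):+1/..X/XOX/OXO*
[..X/XOX/OXO] end (terminal -1, O#2); searched ..X/XOX/O.O to 12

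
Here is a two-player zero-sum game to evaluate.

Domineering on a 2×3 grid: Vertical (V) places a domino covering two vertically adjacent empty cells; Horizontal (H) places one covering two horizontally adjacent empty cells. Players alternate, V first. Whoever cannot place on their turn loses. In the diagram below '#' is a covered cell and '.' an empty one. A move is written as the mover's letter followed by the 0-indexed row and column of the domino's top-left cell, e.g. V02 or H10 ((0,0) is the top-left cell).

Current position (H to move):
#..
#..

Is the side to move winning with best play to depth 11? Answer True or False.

p1 H@[#../#..]: H01[###/#..]+1* H11[#../###]+1
p2 V@[###/#..] terminal -1; root [#../#..] d11

H winning at [#../#..]: True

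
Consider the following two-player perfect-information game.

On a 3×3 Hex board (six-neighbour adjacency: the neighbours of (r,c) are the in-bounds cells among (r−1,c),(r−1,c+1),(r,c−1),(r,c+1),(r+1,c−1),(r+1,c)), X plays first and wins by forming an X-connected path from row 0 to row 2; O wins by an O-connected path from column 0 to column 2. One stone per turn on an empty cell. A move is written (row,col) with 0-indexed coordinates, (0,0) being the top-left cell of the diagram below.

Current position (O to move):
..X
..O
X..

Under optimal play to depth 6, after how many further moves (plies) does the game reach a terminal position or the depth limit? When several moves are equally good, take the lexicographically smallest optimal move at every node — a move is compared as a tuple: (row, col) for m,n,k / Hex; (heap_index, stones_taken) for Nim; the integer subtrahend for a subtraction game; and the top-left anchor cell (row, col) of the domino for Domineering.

PV length from [..X/..O/X..]: 4 plies

[..X/..O/X..] O move#1: (0,0):-1/O.X/..O/X..*, (0,1):-1/.OX/..O/X.., (1,0):-1/..X/O.O/X.., (1,1):-1/..X/.OO/X.., (2,1):-1/..X/..O/XO., (2,2):-1/..X/..O/X.O
[O.X/..O/X..] X move#2: (0,1):+1/OXX/..O/X..*, (1,0):+1/O.X/X.O/X.., (1,1):+1/O.X/.XO/X.., (2,1):-1/O.X/..O/XX., (2,2):-1/O.X/..O/X.X
[OXX/..O/X..] O move#3: (1,0):-1/OXX/O.O/X..*, (1,1):-1/OXX/.OO/X.., (2,1):-1/OXX/..O/XO., (2,2):-1/OXX/..O/X.O
[OXX/O.O/X..] X move#4: (1,1):+1/OXX/OXO/X..*, (2,1):-1/OXX/O.O/XX., (2,2):-1/OXX/O.O/X.X
[OXX/OXO/X..] end (terminal -1, O#5); searched ..X/..O/X.. to 6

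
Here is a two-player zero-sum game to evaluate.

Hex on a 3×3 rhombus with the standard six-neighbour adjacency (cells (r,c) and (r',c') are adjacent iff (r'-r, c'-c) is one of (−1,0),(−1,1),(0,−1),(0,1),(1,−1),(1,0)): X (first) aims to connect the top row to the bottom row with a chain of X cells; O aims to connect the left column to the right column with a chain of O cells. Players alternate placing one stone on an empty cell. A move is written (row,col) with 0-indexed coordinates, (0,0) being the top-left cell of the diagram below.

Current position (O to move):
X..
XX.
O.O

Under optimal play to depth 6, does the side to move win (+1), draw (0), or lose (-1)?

ply 1, O at X../XX./O.O | (0,1)=-1→XO./XX./O.O; (0,2)=-1→X.O/XX./O.O; (1,2)=-1→X../XXO/O.O; (2,1)=+1→X../XX./OOO*
ply 2: X../XX./OOO is terminal -1 (X); from X../XX./O.O depth 6

value(X../XX./O.O, O) = +1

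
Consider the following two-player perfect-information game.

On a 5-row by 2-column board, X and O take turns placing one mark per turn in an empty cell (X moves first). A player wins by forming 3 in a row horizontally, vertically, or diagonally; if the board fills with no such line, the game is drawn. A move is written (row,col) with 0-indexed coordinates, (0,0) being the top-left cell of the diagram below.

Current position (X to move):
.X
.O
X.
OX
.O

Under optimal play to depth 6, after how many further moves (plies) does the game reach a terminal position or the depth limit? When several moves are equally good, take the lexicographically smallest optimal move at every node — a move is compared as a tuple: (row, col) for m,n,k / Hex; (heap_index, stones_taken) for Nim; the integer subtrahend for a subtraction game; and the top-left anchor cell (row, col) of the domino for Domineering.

PV length from [.X/.O/X./OX/.O]: 4 plies

ply 1, X at .X/.O/X./OX/.O | (0,0)=+0→XX/.O/X./OX/.O*; (1,0)=+0→.X/XO/X./OX/.O; (2,1)=+0→.X/.O/XX/OX/.O; (4,0)=+0→.X/.O/X./OX/XO
ply 2, O at XX/.O/X./OX/.O | (1,0)=+0→XX/OO/X./OX/.O*; (2,1)=-1→XX/.O/XO/OX/.O; (4,0)=-1→XX/.O/X./OX/OO
ply 3, X at XX/OO/X./OX/.O | (2,1)=+0→XX/OO/XX/OX/.O*; (4,0)=+0→XX/OO/X./OX/XO
ply 4, O at XX/OO/XX/OX/.O | (4,0)=+0→XX/OO/XX/OX/OO*
ply 5: XX/OO/XX/OX/OO is terminal +0 (X); from .X/.O/X./OX/.O depth 6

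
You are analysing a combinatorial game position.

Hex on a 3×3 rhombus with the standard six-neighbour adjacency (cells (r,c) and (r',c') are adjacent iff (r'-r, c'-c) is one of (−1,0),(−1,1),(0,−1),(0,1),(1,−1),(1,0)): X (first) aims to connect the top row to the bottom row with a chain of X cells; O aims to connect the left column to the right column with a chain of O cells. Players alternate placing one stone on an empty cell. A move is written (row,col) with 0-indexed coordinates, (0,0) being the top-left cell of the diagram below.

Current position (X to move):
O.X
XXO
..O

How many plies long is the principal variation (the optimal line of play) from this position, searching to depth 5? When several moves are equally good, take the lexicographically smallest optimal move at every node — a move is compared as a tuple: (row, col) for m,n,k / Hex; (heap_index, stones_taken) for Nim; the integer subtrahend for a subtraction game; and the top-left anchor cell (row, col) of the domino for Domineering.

ply 1, X at O.X/XXO/..O | (0,1)=+1→OXX/XXO/..O*; (2,0)=+1→O.X/XXO/X.O; (2,1)=+1→O.X/XXO/.XO
ply 2, O at OXX/XXO/..O | (2,0)=-1→OXX/XXO/O.O*; (2,1)=-1→OXX/XXO/.OO
ply 3, X at OXX/XXO/O.O | (2,1)=+1→OXX/XXO/OXO*
ply 4: OXX/XXO/OXO is terminal -1 (O); from O.X/XXO/..O depth 5

PV length from [O.X/XXO/..O]: 3 plies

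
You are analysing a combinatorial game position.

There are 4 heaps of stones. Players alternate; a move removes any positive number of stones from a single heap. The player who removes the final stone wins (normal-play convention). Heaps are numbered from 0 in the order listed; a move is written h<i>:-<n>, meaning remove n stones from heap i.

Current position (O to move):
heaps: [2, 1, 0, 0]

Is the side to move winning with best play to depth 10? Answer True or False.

O winning at [(2,1,0,0)]: True

ply 1, O at (2,1,0,0) | h0:-1=+1→(1,1,0,0)*; h0:-2=-1→(0,1,0,0); h1:-1=-1→(2,0,0,0)
ply 2, X at (1,1,0,0) | h0:-1=-1→(0,1,0,0)*; h1:-1=-1→(1,0,0,0)
ply 3, O at (0,1,0,0) | h1:-1=+1→(0,0,0,0)*
ply 4: (0,0,0,0) is terminal -1 (X); from (2,1,0,0) depth 10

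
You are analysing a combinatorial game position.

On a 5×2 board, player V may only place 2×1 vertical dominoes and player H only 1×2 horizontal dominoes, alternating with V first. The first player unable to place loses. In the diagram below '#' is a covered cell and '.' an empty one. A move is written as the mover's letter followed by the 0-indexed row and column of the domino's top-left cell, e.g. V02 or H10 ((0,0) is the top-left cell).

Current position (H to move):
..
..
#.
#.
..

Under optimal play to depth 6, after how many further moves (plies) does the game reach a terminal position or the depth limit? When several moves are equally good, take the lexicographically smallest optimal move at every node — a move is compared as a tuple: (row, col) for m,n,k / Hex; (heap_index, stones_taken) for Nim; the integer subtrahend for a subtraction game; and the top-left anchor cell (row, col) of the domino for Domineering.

PV length from [../../#./#./..]: 3 plies

p1 H@[../../#./#./..]: H00[##/../#./#./..]+1* H10[../##/#./#./..]+1 H40[../../#./#./##]-1
p2 V@[##/../#./#./..]: V11[##/.#/##/#./..]-1* V21[##/../##/##/..]-1 V31[##/../#./##/.#]-1
p3 H@[##/.#/##/#./..]: H40[##/.#/##/#./##]+1*
p4 V@[##/.#/##/#./##] terminal -1; root [../../#./#./..] d6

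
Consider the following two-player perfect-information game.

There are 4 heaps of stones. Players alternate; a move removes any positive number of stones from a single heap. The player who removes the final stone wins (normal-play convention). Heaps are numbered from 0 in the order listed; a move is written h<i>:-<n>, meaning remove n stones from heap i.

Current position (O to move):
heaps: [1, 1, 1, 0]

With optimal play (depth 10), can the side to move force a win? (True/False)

O winning at [(1,1,1,0)]: True

p1 O@[(1,1,1,0)]: h0:-1[(0,1,1,0)]+1* h1:-1[(1,0,1,0)]+1 h2:-1[(1,1,0,0)]+1
p2 X@[(0,1,1,0)]: h1:-1[(0,0,1,0)]-1* h2:-1[(0,1,0,0)]-1
p3 O@[(0,0,1,0)]: h2:-1[(0,0,0,0)]+1*
p4 X@[(0,0,0,0)] terminal -1; root [(1,1,1,0)] d10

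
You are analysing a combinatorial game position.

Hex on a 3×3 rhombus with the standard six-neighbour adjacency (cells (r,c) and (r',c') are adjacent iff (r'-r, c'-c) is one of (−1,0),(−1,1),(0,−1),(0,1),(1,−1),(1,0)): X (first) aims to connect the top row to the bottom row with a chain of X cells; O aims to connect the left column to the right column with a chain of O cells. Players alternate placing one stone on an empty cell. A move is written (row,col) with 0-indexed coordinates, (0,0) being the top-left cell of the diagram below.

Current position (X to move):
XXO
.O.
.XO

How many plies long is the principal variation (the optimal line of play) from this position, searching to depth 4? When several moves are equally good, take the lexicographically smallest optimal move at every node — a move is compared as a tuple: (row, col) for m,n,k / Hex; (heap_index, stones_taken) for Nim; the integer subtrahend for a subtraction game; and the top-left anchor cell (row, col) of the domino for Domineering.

PV length from [XXO/.O./.XO]: 2 plies

p1 X@[XXO/.O./.XO]: (1,0)[XXO/XO./.XO]-1* (1,2)[XXO/.OX/.XO]-1 (2,0)[XXO/.O./XXO]-1
p2 O@[XXO/XO./.XO]: (1,2)[XXO/XOO/.XO]-1 (2,0)[XXO/XO./OXO]+1*
p3 X@[XXO/XO./OXO] terminal -1; root [XXO/.O./.XO] d4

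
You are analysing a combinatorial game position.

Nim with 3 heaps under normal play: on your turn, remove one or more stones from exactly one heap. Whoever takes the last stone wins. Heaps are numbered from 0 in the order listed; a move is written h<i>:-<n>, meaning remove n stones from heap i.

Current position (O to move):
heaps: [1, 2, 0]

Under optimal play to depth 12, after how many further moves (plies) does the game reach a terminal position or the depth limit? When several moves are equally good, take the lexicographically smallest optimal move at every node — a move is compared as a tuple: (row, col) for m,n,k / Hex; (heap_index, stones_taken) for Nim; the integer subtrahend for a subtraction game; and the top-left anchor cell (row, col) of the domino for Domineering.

PV length from [(1,2,0)]: 3 plies

ply 1, O at (1,2,0) | h0:-1=-1→(0,2,0); h1:-1=+1→(1,1,0)*; h1:-2=-1→(1,0,0)
ply 2, X at (1,1,0) | h0:-1=-1→(0,1,0)*; h1:-1=-1→(1,0,0)
ply 3, O at (0,1,0) | h1:-1=+1→(0,0,0)*
ply 4: (0,0,0) is terminal -1 (X); from (1,2,0) depth 12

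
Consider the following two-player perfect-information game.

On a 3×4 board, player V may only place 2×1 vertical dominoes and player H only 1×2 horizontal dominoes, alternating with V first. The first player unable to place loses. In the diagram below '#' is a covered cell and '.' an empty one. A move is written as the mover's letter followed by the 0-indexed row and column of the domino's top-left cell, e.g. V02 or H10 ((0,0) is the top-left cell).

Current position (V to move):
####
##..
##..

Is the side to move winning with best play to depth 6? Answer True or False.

[####/##../##..] V move#1: V12:+1/####/###./###.*, V13:+1/####/##.#/##.#
[####/###./###.] end (terminal -1, H#2); searched ####/##../##.. to 6

V winning at [####/##../##..]: True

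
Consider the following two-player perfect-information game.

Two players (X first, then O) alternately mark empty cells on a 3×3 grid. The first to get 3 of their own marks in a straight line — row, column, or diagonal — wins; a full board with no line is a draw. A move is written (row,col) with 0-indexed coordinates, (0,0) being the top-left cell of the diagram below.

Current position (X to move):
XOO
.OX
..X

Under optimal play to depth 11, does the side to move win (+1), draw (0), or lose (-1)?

value(XOO/.OX/..X, X) = -1

[XOO/.OX/..X] X move#1: (1,0):-1/XOO/XOX/..X*, (2,0):-1/XOO/.OX/X.X, (2,1):-1/XOO/.OX/.XX
[XOO/XOX/..X] O move#2: (2,0):+1/XOO/XOX/O.X*, (2,1):+1/XOO/XOX/.OX
[XOO/XOX/O.X] end (terminal -1, X#3); searched XOO/.OX/..X to 11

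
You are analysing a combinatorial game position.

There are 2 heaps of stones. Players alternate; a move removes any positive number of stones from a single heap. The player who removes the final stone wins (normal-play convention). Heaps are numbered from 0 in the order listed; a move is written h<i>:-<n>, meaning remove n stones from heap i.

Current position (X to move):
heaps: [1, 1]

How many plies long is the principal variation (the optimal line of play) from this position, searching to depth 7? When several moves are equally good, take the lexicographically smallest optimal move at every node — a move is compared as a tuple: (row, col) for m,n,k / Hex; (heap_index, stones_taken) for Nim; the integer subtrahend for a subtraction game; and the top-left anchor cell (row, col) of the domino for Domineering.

PV length from [(1,1)]: 2 plies

ply 1, X at (1,1) | h0:-1=-1→(0,1)*; h1:-1=-1→(1,0)
ply 2, O at (0,1) | h1:-1=+1→(0,0)*
ply 3: (0,0) is terminal -1 (X); from (1,1) depth 7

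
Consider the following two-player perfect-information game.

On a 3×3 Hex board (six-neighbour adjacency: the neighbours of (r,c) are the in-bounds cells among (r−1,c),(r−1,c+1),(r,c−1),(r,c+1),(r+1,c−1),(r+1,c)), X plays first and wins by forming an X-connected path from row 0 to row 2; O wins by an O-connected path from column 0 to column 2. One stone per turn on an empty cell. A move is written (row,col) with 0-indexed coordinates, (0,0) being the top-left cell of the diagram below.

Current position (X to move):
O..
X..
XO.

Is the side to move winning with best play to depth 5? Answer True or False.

X winning at [O../X../XO.]: True

p1 X@[O../X../XO.]: (0,1)[OX./X../XO.]+1* (0,2)[O.X/X../XO.]+1 (1,1)[O../XX./XO.]+1 (1,2)[O../X.X/XO.]+1 (2,2)[O../X../XOX]+1
p2 O@[OX./X../XO.] terminal -1; root [O../X../XO.] d5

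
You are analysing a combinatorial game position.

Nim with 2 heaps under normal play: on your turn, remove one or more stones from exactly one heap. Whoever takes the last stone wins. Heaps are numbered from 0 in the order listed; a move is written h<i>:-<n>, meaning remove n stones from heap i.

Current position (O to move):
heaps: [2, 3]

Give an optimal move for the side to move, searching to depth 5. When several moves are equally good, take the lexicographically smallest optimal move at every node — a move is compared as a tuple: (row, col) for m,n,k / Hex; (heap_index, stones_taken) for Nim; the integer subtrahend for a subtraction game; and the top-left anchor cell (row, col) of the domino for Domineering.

O's best at [(2,3)]: h1:-1

p1 O@[(2,3)]: h0:-1[(1,3)]-1 h0:-2[(0,3)]-1 h1:-1[(2,2)]+1* h1:-2[(2,1)]-1 h1:-3[(2,0)]-1
p2 X@[(2,2)]: h0:-1[(1,2)]-1* h0:-2[(0,2)]-1 h1:-1[(2,1)]-1 h1:-2[(2,0)]-1
p3 O@[(1,2)]: h0:-1[(0,2)]-1 h1:-1[(1,1)]+1* h1:-2[(1,0)]-1
p4 X@[(1,1)]: h0:-1[(0,1)]-1* h1:-1[(1,0)]-1
p5 O@[(0,1)]: h1:-1[(0,0)]+1*
p6 X@[(0,0)] terminal -1; root [(2,3)] d5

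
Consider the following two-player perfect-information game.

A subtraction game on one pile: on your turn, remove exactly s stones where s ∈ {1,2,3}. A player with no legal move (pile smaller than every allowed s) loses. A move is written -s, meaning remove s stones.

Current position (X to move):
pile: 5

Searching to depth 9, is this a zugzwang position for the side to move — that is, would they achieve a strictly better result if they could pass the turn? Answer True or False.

zugzwang(5, X) = False

[5] X move#1: -1:+1/4*, -2:-1/3, -3:-1/2
[4] O move#2: -1:-1/3*, -2:-1/2, -3:-1/1
[3] X move#3: -1:-1/2, -2:-1/1, -3:+1/0*
[0] end (terminal -1, O#4); searched 5 to 9
pass branch (O moves first from the same position):
  | [5] O move#1: -1:+1/4*, -2:-1/3, -3:-1/2
  | [4] X move#2: -1:-1/3*, -2:-1/2, -3:-1/1
  | [3] O move#3: -1:-1/2, -2:-1/1, -3:+1/0*
  | [0] end (terminal -1, X#4); searched 5 to 9
X moving scores +1; X passing scores -1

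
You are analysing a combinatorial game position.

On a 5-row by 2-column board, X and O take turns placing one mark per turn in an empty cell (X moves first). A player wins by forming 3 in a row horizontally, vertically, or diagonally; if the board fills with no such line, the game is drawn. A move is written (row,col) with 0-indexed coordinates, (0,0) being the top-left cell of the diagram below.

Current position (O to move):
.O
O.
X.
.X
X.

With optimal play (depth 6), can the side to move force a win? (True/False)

O winning at [.O/O./X./.X/X.]: False

ply 1, O at .O/O./X./.X/X. | (0,0)=-1→OO/O./X./.X/X.*; (1,1)=-1→.O/OO/X./.X/X.; (2,1)=-1→.O/O./XO/.X/X.; (3,0)=-1→.O/O./X./OX/X.; (4,1)=-1→.O/O./X./.X/XO
ply 2, X at OO/O./X./.X/X. | (1,1)=+1→OO/OX/X./.X/X.*; (2,1)=+1→OO/O./XX/.X/X.; (3,0)=+1→OO/O./X./XX/X.; (4,1)=+1→OO/O./X./.X/XX
ply 3, O at OO/OX/X./.X/X. | (2,1)=-1→OO/OX/XO/.X/X.*; (3,0)=-1→OO/OX/X./OX/X.; (4,1)=-1→OO/OX/X./.X/XO
ply 4, X at OO/OX/XO/.X/X. | (3,0)=+1→OO/OX/XO/XX/X.*; (4,1)=+0→OO/OX/XO/.X/XX
ply 5: OO/OX/XO/XX/X. is terminal -1 (O); from .O/O./X./.X/X. depth 6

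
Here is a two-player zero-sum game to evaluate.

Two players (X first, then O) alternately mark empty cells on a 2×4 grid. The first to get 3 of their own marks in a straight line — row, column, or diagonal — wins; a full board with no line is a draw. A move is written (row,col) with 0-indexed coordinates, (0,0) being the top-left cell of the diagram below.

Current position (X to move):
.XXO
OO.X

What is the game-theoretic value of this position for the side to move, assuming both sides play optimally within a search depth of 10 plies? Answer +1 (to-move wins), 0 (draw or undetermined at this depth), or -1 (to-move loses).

value(.XXO/OO.X, X) = +1

[.XXO/OO.X] X move#1: (0,0):+1/XXXO/OO.X*, (1,2):+0/.XXO/OOXX
[XXXO/OO.X] end (terminal -1, O#2); searched .XXO/OO.X to 10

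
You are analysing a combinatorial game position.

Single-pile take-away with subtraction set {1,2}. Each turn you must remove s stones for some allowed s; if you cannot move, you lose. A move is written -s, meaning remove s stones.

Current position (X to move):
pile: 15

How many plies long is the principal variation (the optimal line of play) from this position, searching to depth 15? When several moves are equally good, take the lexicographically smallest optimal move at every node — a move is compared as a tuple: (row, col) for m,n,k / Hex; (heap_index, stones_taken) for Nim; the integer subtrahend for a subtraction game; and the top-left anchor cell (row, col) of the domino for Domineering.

PV length from [15]: 10 plies

p1 X@[15]: -1[14]-1* -2[13]-1
p2 O@[14]: -1[13]-1 -2[12]+1*
p3 X@[12]: -1[11]-1* -2[10]-1
p4 O@[11]: -1[10]-1 -2[9]+1*
p5 X@[9]: -1[8]-1* -2[7]-1
p6 O@[8]: -1[7]-1 -2[6]+1*
p7 X@[6]: -1[5]-1* -2[4]-1
p8 O@[5]: -1[4]-1 -2[3]+1*
p9 X@[3]: -1[2]-1* -2[1]-1
p10 O@[2]: -1[1]-1 -2[0]+1*
p11 X@[0] terminal -1; root [15] d15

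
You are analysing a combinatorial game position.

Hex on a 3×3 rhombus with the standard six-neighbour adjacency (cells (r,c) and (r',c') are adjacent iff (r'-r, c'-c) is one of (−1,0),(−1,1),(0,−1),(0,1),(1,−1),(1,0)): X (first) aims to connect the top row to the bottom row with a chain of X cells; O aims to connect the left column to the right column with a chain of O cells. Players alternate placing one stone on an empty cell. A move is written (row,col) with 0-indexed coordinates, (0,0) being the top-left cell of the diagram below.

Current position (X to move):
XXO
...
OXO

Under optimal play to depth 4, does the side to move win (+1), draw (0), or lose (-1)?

value(XXO/.../OXO, X) = +1

ply 1, X at XXO/.../OXO | (1,0)=-1→XXO/X../OXO; (1,1)=+1→XXO/.X./OXO*; (1,2)=-1→XXO/..X/OXO
ply 2: XXO/.X./OXO is terminal -1 (O); from XXO/.../OXO depth 4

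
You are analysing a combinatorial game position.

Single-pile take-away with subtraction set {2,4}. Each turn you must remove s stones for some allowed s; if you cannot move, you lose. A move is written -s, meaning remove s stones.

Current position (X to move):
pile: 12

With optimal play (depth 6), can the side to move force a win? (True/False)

p1 X@[12]: -2[10]-1* -4[8]-1
p2 O@[10]: -2[8]-1 -4[6]+1*
p3 X@[6]: -2[4]-1* -4[2]-1
p4 O@[4]: -2[2]-1 -4[0]+1*
p5 X@[0] terminal -1; root [12] d6

X winning at [12]: False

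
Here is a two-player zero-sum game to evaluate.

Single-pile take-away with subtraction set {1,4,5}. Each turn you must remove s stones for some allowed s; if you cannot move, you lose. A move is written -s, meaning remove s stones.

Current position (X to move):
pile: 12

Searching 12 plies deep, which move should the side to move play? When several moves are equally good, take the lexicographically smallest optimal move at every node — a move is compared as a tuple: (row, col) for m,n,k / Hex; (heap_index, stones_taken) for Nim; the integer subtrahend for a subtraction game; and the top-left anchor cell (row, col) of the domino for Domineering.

ply 1, X at 12 | -1=-1→11; -4=+1→8*; -5=-1→7
ply 2, O at 8 | -1=-1→7*; -4=-1→4; -5=-1→3
ply 3, X at 7 | -1=-1→6; -4=-1→3; -5=+1→2*
ply 4, O at 2 | -1=-1→1*
ply 5, X at 1 | -1=+1→0*
ply 6: 0 is terminal -1 (O); from 12 depth 12

X's best at [12]: -4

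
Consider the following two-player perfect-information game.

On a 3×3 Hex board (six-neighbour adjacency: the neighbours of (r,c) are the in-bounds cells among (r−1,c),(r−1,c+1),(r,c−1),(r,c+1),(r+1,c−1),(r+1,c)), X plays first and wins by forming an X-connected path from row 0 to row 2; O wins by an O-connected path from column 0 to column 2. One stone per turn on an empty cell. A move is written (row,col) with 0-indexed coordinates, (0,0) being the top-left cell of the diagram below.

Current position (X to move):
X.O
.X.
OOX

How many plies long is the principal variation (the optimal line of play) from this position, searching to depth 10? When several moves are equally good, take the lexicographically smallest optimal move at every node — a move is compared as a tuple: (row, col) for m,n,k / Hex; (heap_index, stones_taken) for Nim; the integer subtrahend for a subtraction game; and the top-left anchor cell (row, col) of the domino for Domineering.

p1 X@[X.O/.X./OOX]: (0,1)[XXO/.X./OOX]-1 (1,0)[X.O/XX./OOX]-1 (1,2)[X.O/.XX/OOX]+1*
p2 O@[X.O/.XX/OOX]: (0,1)[XOO/.XX/OOX]-1* (1,0)[X.O/OXX/OOX]-1
p3 X@[XOO/.XX/OOX]: (1,0)[XOO/XXX/OOX]+1*
p4 O@[XOO/XXX/OOX] terminal -1; root [X.O/.X./OOX] d10

PV length from [X.O/.X./OOX]: 3 plies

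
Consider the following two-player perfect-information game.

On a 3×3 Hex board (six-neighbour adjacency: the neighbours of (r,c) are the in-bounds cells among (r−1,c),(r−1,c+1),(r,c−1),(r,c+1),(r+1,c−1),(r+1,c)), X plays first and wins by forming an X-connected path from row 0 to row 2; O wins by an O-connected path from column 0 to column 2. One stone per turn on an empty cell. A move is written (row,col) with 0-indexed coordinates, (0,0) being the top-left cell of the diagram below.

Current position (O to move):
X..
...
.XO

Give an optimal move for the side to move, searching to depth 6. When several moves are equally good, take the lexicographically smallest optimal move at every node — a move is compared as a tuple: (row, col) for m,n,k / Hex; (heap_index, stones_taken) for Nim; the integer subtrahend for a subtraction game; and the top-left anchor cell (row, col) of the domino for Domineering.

O's best at [X../.../.XO]: (1,1)

p1 O@[X../.../.XO]: (0,1)[XO./.../.XO]-1 (0,2)[X.O/.../.XO]-1 (1,0)[X../O../.XO]-1 (1,1)[X../.O./.XO]+1* (1,2)[X../..O/.XO]-1 (2,0)[X../.../OXO]-1
p2 X@[X../.O./.XO]: (0,1)[XX./.O./.XO]-1* (0,2)[X.X/.O./.XO]-1 (1,0)[X../XO./.XO]-1 (1,2)[X../.OX/.XO]-1 (2,0)[X../.O./XXO]-1
p3 O@[XX./.O./.XO]: (0,2)[XXO/.O./.XO]+1* (1,0)[XX./OO./.XO]+1 (1,2)[XX./.OO/.XO]+1 (2,0)[XX./.O./OXO]+1
p4 X@[XXO/.O./.XO]: (1,0)[XXO/XO./.XO]-1* (1,2)[XXO/.OX/.XO]-1 (2,0)[XXO/.O./XXO]-1
p5 O@[XXO/XO./.XO]: (1,2)[XXO/XOO/.XO]-1 (2,0)[XXO/XO./OXO]+1*
p6 X@[XXO/XO./OXO] terminal -1; root [X../.../.XO] d6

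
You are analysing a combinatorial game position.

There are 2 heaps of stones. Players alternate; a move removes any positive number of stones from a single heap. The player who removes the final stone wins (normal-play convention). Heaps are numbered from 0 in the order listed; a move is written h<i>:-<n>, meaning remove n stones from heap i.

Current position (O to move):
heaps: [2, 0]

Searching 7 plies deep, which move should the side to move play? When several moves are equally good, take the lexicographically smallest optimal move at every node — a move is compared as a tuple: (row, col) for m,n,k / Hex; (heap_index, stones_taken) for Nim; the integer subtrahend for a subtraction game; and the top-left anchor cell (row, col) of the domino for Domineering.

O's best at [(2,0)]: h0:-2

[(2,0)] O move#1: h0:-1:-1/(1,0), h0:-2:+1/(0,0)*
[(0,0)] end (terminal -1, X#2); searched (2,0) to 7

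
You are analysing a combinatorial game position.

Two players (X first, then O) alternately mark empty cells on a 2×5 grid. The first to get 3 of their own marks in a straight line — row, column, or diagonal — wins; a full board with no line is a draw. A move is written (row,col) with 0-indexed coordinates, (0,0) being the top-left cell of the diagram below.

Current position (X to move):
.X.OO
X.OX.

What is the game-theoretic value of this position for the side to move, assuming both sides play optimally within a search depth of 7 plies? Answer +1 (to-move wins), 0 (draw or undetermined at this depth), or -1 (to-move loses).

value(.X.OO/X.OX., X) = 0

[.X.OO/X.OX.] X move#1: (0,0):-1/XX.OO/X.OX., (0,2):+0/.XXOO/X.OX.*, (1,1):-1/.X.OO/XXOX., (1,4):-1/.X.OO/X.OXX
[.XXOO/X.OX.] O move#2: (0,0):+0/OXXOO/X.OX.*, (1,1):-1/.XXOO/XOOX., (1,4):-1/.XXOO/X.OXO
[OXXOO/X.OX.] X move#3: (1,1):+0/OXXOO/XXOX.*, (1,4):+0/OXXOO/X.OXX
[OXXOO/XXOX.] O move#4: (1,4):+0/OXXOO/XXOXO*
[OXXOO/XXOXO] end (terminal +0, X#5); searched .X.OO/X.OX. to 7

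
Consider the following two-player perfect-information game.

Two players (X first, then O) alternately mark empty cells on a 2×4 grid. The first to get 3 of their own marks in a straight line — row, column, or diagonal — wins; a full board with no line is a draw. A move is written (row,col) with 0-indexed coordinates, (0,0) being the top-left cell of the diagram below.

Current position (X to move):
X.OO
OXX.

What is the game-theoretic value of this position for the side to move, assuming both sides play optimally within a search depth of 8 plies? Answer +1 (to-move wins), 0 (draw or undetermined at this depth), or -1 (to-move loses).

[X.OO/OXX.] X move#1: (0,1):+0/XXOO/OXX., (1,3):+1/X.OO/OXXX*
[X.OO/OXXX] end (terminal -1, O#2); searched X.OO/OXX. to 8

value(X.OO/OXX., X) = +1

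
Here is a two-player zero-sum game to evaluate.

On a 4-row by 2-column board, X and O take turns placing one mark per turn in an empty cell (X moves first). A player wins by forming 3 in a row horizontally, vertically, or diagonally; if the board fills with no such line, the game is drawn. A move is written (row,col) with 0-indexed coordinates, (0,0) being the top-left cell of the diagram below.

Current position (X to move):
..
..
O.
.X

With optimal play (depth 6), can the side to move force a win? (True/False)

[../../O./.X] X move#1: (0,0):+0/X./../O./.X*, (0,1):-1/.X/../O./.X, (1,0):+0/../X./O./.X, (1,1):+0/../.X/O./.X, (2,1):+0/../../OX/.X, (3,0):+0/../../O./XX
[X./../O./.X] O move#2: (0,1):+0/XO/../O./.X*, (1,0):+0/X./O./O./.X, (1,1):+0/X./.O/O./.X, (2,1):+0/X./../OO/.X, (3,0):+0/X./../O./OX
[XO/../O./.X] X move#3: (1,0):+0/XO/X./O./.X*, (1,1):+0/XO/.X/O./.X, (2,1):+0/XO/../OX/.X, (3,0):+0/XO/../O./XX
[XO/X./O./.X] O move#4: (1,1):+0/XO/XO/O./.X*, (2,1):+0/XO/X./OO/.X, (3,0):+0/XO/X./O./OX
[XO/XO/O./.X] X move#5: (2,1):+0/XO/XO/OX/.X*, (3,0):-1/XO/XO/O./XX
[XO/XO/OX/.X] O move#6: (3,0):+0/XO/XO/OX/OX*
[XO/XO/OX/OX] end (terminal +0, X#7); searched ../../O./.X to 6

X winning at [../../O./.X]: False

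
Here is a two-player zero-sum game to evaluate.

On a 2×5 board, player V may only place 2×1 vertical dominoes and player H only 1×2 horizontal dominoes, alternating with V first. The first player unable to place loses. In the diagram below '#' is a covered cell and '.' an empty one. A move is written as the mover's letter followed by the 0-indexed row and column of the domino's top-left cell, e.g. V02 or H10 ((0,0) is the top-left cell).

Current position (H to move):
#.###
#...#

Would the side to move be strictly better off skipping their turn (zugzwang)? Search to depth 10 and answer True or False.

zugzwang(#.###/#...#, H) = False

ply 1, H at #.###/#...# | H11=+1→#.###/###.#*; H12=-1→#.###/#.###
ply 2: #.###/###.# is terminal -1 (V); from #.###/#...# depth 10
pass branch (V moves first from the same position):
  | ply 1, V at #.###/#...# | V01=-1→#####/##..#*
  | ply 2, H at #####/##..# | H12=+1→#####/#####*
  | ply 3: #####/##### is terminal -1 (V); from #.###/#...# depth 10
H moving scores +1; H passing scores +1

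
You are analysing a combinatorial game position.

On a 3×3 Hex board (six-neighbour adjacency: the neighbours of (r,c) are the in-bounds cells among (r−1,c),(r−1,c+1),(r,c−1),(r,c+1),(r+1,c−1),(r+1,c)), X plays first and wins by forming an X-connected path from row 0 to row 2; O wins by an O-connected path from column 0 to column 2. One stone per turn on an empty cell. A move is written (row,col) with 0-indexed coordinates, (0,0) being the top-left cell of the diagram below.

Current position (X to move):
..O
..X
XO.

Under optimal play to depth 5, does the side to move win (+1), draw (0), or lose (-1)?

value(..O/..X/XO., X) = +1

ply 1, X at ..O/..X/XO. | (0,0)=-1→X.O/..X/XO.; (0,1)=+1→.XO/..X/XO.*; (1,0)=+1→..O/X.X/XO.; (1,1)=-1→..O/.XX/XO.; (2,2)=-1→..O/..X/XOX
ply 2, O at .XO/..X/XO. | (0,0)=-1→OXO/..X/XO.*; (1,0)=-1→.XO/O.X/XO.; (1,1)=-1→.XO/.OX/XO.; (2,2)=-1→.XO/..X/XOO
ply 3, X at OXO/..X/XO. | (1,0)=+1→OXO/X.X/XO.*; (1,1)=+1→OXO/.XX/XO.; (2,2)=+1→OXO/..X/XOX
ply 4: OXO/X.X/XO. is terminal -1 (O); from ..O/..X/XO. depth 5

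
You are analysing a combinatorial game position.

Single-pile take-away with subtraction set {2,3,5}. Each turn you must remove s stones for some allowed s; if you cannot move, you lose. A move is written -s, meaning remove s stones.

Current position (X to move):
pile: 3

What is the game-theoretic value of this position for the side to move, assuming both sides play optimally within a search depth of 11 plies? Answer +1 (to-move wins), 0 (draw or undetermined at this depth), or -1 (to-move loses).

value(3, X) = +1

ply 1, X at 3 | -2=+1→1*; -3=+1→0
ply 2: 1 is terminal -1 (O); from 3 depth 11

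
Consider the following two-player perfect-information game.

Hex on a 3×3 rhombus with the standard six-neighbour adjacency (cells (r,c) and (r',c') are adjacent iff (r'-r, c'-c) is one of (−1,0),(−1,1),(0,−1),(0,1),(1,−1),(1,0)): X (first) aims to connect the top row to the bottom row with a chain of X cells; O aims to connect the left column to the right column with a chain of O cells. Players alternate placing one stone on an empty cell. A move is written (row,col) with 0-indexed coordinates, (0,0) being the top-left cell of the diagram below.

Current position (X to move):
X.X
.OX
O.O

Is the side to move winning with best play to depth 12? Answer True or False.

X winning at [X.X/.OX/O.O]: True

ply 1, X at X.X/.OX/O.O | (0,1)=-1→XXX/.OX/O.O; (1,0)=-1→X.X/XOX/O.O; (2,1)=+1→X.X/.OX/OXO*
ply 2: X.X/.OX/OXO is terminal -1 (O); from X.X/.OX/O.O depth 12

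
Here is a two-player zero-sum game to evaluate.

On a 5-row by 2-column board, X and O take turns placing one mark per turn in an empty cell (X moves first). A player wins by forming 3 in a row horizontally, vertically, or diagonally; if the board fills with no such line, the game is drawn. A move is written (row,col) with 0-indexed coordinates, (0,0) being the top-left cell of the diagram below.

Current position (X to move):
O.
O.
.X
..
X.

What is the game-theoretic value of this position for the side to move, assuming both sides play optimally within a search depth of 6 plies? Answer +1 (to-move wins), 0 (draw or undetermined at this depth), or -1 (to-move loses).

value(O./O./.X/../X., X) = +1

[O./O./.X/../X.] X move#1: (0,1):-1/OX/O./.X/../X., (1,1):-1/O./OX/.X/../X., (2,0):+1/O./O./XX/../X.*, (3,0):-1/O./O./.X/X./X., (3,1):-1/O./O./.X/.X/X., (4,1):-1/O./O./.X/../XX
[O./O./XX/../X.] O move#2: (0,1):-1/OO/O./XX/../X.*, (1,1):-1/O./OO/XX/../X., (3,0):-1/O./O./XX/O./X., (3,1):-1/O./O./XX/.O/X., (4,1):-1/O./O./XX/../XO
[OO/O./XX/../X.] X move#3: (1,1):+1/OO/OX/XX/../X.*, (3,0):+1/OO/O./XX/X./X., (3,1):+1/OO/O./XX/.X/X., (4,1):+1/OO/O./XX/../XX
[OO/OX/XX/../X.] O move#4: (3,0):-1/OO/OX/XX/O./X.*, (3,1):-1/OO/OX/XX/.O/X., (4,1):-1/OO/OX/XX/../XO
[OO/OX/XX/O./X.] X move#5: (3,1):+1/OO/OX/XX/OX/X.*, (4,1):+0/OO/OX/XX/O./XX
[OO/OX/XX/OX/X.] end (terminal -1, O#6); searched O./O./.X/../X. to 6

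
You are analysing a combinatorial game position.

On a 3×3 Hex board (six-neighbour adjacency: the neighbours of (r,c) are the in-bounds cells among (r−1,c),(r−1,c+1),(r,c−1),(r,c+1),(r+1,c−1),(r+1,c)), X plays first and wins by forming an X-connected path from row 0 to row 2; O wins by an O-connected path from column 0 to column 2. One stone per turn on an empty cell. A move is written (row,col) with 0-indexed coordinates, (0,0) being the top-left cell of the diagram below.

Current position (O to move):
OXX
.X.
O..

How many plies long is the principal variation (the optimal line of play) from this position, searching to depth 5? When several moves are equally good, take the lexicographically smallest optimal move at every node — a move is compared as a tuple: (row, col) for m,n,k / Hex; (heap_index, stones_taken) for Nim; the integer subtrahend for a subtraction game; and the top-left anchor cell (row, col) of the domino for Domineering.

PV length from [OXX/.X./O..]: 3 plies

[OXX/.X./O..] O move#1: (1,0):-1/OXX/OX./O.., (1,2):-1/OXX/.XO/O.., (2,1):+1/OXX/.X./OO.*, (2,2):-1/OXX/.X./O.O
[OXX/.X./OO.] X move#2: (1,0):-1/OXX/XX./OO.*, (1,2):-1/OXX/.XX/OO., (2,2):-1/OXX/.X./OOX
[OXX/XX./OO.] O move#3: (1,2):+1/OXX/XXO/OO.*, (2,2):+1/OXX/XX./OOO
[OXX/XXO/OO.] end (terminal -1, X#4); searched OXX/.X./O.. to 5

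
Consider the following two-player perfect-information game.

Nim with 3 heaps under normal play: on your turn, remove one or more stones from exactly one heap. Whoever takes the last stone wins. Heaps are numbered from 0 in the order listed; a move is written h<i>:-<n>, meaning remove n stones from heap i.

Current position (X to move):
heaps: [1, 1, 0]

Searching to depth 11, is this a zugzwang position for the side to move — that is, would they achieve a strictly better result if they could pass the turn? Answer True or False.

zugzwang((1,1,0), X) = True

ply 1, X at (1,1,0) | h0:-1=-1→(0,1,0)*; h1:-1=-1→(1,0,0)
ply 2, O at (0,1,0) | h1:-1=+1→(0,0,0)*
ply 3: (0,0,0) is terminal -1 (X); from (1,1,0) depth 11
pass branch (O moves first from the same position):
  | ply 1, O at (1,1,0) | h0:-1=-1→(0,1,0)*; h1:-1=-1→(1,0,0)
  | ply 2, X at (0,1,0) | h1:-1=+1→(0,0,0)*
  | ply 3: (0,0,0) is terminal -1 (O); from (1,1,0) depth 11
X moving scores -1; X passing scores +1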